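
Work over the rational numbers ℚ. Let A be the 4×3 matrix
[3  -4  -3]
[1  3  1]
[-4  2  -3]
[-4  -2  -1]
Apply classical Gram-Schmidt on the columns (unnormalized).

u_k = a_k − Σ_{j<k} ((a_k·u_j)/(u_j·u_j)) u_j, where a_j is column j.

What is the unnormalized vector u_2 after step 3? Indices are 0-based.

u_2 = (-956/435, -44/87, -1177/435, 27/29)

Step 1: u_0 = a_0 = (3, 1, -4, -4).
Step 2: u_1 = a_1 − (-3/14)·u_0 = (-47/14, 45/14, 8/7, -20/7).
Step 3: u_2 = a_2 − (4/21)·u_0 − (178/435)·u_1 = (-956/435, -44/87, -1177/435, 27/29).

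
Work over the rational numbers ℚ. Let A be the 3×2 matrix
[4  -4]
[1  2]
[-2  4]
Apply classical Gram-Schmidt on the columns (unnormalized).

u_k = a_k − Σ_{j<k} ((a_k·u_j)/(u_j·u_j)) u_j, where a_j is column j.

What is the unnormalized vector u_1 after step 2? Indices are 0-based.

u_1 = (4/21, 64/21, 40/21)

Step 1: u_0 = a_0 = (4, 1, -2).
Step 2: u_1 = a_1 − (-22/21)·u_0 = (4/21, 64/21, 40/21).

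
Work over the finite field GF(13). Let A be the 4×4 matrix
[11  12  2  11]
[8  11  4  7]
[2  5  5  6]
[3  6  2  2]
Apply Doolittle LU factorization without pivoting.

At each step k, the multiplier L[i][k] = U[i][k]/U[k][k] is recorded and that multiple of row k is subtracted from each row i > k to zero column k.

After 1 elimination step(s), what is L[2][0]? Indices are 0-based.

k=0: U[0][0]=11
  eliminate (1,0): mult=9, new row 1: (0, 7, 12, 12); set L[1][0]=9
  eliminate (2,0): mult=12, new row 2: (0, 4, 7, 4); set L[2][0]=12
  eliminate (3,0): mult=5, new row 3: (0, 11, 5, 12); set L[3][0]=5

L[2][0] = 12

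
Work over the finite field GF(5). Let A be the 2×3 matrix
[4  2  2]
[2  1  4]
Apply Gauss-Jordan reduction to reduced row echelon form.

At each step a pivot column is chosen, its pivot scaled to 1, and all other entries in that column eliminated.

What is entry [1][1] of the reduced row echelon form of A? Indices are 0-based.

pivot(0,0)=4: scale R0 → (1, 3, 3)
  clear (1,0): R1 −= (2)R0 → (0, 0, 3)
col 1: no nonzero at/below row 1; advance.
pivot(1,2)=3: scale R1 → (0, 0, 1)
  clear (0,2): R0 −= (3)R1 → (1, 3, 0)

M[1][1] = 0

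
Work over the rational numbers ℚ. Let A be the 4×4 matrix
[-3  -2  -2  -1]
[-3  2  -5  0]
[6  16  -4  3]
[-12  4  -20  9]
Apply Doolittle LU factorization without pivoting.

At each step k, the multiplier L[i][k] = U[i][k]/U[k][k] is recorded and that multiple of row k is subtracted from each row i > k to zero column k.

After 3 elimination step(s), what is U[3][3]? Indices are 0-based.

U[3][3] = 4

k=0: U[0][0]=-3
  eliminate (1,0): mult=1, new row 1: (0, 4, -3, 1); set L[1][0]=1
  eliminate (2,0): mult=-2, new row 2: (0, 12, -8, 1); set L[2][0]=-2
  eliminate (3,0): mult=4, new row 3: (0, 12, -12, 13); set L[3][0]=4
k=1: U[1][1]=4
  eliminate (2,1): mult=3, new row 2: (0, 0, 1, -2); set L[2][1]=3
  eliminate (3,1): mult=3, new row 3: (0, 0, -3, 10); set L[3][1]=3
k=2: U[2][2]=1
  eliminate (3,2): mult=-3, new row 3: (0, 0, 0, 4); set L[3][2]=-3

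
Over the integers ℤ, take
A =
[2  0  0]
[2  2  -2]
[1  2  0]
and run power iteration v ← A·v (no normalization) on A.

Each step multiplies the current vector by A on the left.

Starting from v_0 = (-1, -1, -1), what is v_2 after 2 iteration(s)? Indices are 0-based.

v_0 = (-1, -1, -1).
v_1 = A·v_0 = (-2, -2, -3).
v_2 = A·v_1 = (-4, -2, -6).

v_2 = (-4, -2, -6)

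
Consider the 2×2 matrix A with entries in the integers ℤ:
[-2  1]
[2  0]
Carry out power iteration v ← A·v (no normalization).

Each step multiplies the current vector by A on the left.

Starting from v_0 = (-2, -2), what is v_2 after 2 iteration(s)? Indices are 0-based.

v_2 = (-8, 4)

v_0 = (-2, -2).
v_1 = A·v_0 = (2, -4).
v_2 = A·v_1 = (-8, 4).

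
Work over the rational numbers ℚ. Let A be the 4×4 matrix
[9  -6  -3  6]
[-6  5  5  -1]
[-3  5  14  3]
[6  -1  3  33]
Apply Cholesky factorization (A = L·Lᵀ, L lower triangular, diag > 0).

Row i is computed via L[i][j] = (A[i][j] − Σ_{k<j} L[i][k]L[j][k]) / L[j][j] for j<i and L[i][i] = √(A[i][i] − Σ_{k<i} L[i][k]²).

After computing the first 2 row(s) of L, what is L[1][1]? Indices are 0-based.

L[1][1] = 1

Step 1: L[0][0] = √(9) = 3.
  L[1][0] = (-6) / L[0][0] = -2.
Step 2: L[1][1] = √(1) = 1.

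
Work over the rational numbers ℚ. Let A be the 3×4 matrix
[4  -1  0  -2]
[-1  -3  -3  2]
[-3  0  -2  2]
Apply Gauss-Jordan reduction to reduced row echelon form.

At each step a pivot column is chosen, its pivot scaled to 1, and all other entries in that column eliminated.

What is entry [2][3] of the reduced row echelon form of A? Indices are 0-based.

M[2][3] = -2/17

[1] R0 /= 4  ⇒  (1, -1/4, 0, -1/2)
     R1 -= -1·R0  ⇒  (0, -13/4, -3, 3/2)
     R2 -= -3·R0  ⇒  (0, -3/4, -2, 1/2)
[2] R1 /= -13/4  ⇒  (0, 1, 12/13, -6/13)
     R0 -= -1/4·R1  ⇒  (1, 0, 3/13, -8/13)
     R2 -= -3/4·R1  ⇒  (0, 0, -17/13, 2/13)
[3] R2 /= -17/13  ⇒  (0, 0, 1, -2/17)
     R0 -= 3/13·R2  ⇒  (1, 0, 0, -10/17)
     R1 -= 12/13·R2  ⇒  (0, 1, 0, -6/17)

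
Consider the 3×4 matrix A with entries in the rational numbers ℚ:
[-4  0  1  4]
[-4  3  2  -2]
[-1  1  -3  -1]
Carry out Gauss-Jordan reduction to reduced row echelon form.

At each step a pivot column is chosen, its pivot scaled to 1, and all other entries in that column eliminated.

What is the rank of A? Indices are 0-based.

rank = 3

pivot(0,0)=-4: scale R0 → (1, 0, -1/4, -1)
  clear (1,0): R1 −= (-4)R0 → (0, 3, 1, -6)
  clear (2,0): R2 −= (-1)R0 → (0, 1, -13/4, -2)
pivot(1,1)=3: scale R1 → (0, 1, 1/3, -2)
  clear (2,1): R2 −= (1)R1 → (0, 0, -43/12, 0)
pivot(2,2)=-43/12: scale R2 → (0, 0, 1, 0)
  clear (0,2): R0 −= (-1/4)R2 → (1, 0, 0, -1)
  clear (1,2): R1 −= (1/3)R2 → (0, 1, 0, -2)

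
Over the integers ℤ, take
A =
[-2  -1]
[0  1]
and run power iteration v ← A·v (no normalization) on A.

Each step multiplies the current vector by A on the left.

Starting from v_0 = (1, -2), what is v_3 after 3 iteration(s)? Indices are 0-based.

v_0 = (1, -2).
v_1 = A·v_0 = (0, -2).
v_2 = A·v_1 = (2, -2).
v_3 = A·v_2 = (-2, -2).

v_3 = (-2, -2)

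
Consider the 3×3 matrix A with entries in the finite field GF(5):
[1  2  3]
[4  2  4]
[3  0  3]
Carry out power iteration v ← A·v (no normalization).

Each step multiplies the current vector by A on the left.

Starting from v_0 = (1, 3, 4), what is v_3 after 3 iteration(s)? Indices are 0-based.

v_3 = (3, 3, 4)

v_0 = (1, 3, 4).
v_1 = A·v_0 = (4, 1, 0).
v_2 = A·v_1 = (1, 3, 2).
v_3 = A·v_2 = (3, 3, 4).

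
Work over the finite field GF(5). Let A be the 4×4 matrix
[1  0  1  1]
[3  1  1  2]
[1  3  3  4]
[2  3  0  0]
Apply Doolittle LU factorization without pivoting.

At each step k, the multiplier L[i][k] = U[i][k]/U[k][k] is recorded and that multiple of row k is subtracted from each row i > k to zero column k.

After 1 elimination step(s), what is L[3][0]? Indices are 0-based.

L[3][0] = 2

[col 0] pivot 1
  R1 -= 3*R0 → (0, 1, 3, 4)  (L[1][0] := 3)
  R2 -= 1*R0 → (0, 3, 2, 3)  (L[2][0] := 1)
  R3 -= 2*R0 → (0, 3, 3, 3)  (L[3][0] := 2)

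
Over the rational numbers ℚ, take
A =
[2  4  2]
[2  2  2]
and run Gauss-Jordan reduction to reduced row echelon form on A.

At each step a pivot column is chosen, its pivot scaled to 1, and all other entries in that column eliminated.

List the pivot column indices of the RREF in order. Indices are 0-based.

step 1: normalize row 0 (÷2) = (1, 2, 1)
  row 1: subtract 2×row0 = (0, -2, 0)
step 2: normalize row 1 (÷-2) = (0, 1, 0)
  row 0: subtract 2×row1 = (1, 0, 1)

pivot columns: 0, 1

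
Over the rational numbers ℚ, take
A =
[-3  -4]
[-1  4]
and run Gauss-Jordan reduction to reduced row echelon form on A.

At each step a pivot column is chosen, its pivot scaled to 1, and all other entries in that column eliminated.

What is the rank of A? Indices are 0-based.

rank = 2

pivot(0,0)=-3: scale R0 → (1, 4/3)
  clear (1,0): R1 −= (-1)R0 → (0, 16/3)
pivot(1,1)=16/3: scale R1 → (0, 1)
  clear (0,1): R0 −= (4/3)R1 → (1, 0)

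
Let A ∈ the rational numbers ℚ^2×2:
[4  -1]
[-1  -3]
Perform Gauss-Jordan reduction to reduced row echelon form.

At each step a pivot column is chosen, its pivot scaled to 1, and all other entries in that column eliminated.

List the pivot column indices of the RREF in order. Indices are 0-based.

pivot columns: 0, 1

[1] R0 /= 4  ⇒  (1, -1/4)
     R1 -= -1·R0  ⇒  (0, -13/4)
[2] R1 /= -13/4  ⇒  (0, 1)
     R0 -= -1/4·R1  ⇒  (1, 0)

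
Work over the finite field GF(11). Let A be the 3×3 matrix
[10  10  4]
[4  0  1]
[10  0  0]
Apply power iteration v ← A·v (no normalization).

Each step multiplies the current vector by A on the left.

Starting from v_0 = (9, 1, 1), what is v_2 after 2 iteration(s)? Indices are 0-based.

v_2 = (10, 0, 6)

v_0 = (9, 1, 1).
v_1 = A·v_0 = (5, 4, 2).
v_2 = A·v_1 = (10, 0, 6).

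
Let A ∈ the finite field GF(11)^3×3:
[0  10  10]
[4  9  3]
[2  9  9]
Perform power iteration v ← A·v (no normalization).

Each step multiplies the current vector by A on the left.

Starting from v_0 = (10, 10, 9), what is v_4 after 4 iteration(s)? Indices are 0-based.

v_4 = (1, 1, 4)

v_0 = (10, 10, 9).
v_1 = A·v_0 = (3, 3, 4).
v_2 = A·v_1 = (4, 7, 3).
v_3 = A·v_2 = (1, 0, 10).
v_4 = A·v_3 = (1, 1, 4).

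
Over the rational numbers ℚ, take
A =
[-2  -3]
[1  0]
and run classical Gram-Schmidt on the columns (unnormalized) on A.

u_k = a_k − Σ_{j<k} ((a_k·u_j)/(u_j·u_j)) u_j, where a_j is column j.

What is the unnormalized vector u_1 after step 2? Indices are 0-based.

Step 1: u_0 = a_0 = (-2, 1).
Step 2: u_1 = a_1 − (6/5)·u_0 = (-3/5, -6/5).

u_1 = (-3/5, -6/5)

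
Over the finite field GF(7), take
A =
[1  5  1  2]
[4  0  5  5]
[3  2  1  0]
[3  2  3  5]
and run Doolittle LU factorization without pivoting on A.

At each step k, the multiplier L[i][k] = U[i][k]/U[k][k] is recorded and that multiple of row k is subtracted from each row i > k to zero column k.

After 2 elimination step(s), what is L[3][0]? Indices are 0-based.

Step 1: pivot at (0,0) is 1.
  row1 ← row1 − (4)·row0  ⇒  L[1][0]=4, U row1=(0, 1, 1, 4)
  row2 ← row2 − (3)·row0  ⇒  L[2][0]=3, U row2=(0, 1, 5, 1)
  row3 ← row3 − (3)·row0  ⇒  L[3][0]=3, U row3=(0, 1, 0, 6)
Step 2: pivot at (1,1) is 1.
  row2 ← row2 − (1)·row1  ⇒  L[2][1]=1, U row2=(0, 0, 4, 4)
  row3 ← row3 − (1)·row1  ⇒  L[3][1]=1, U row3=(0, 0, 6, 2)

L[3][0] = 3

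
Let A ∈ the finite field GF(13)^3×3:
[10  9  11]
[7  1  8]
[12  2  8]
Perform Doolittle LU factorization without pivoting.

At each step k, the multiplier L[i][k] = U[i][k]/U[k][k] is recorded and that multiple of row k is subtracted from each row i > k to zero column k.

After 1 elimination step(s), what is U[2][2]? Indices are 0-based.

[col 0] pivot 10
  R1 -= 2*R0 → (0, 9, 12)  (L[1][0] := 2)
  R2 -= 9*R0 → (0, 12, 0)  (L[2][0] := 9)

U[2][2] = 0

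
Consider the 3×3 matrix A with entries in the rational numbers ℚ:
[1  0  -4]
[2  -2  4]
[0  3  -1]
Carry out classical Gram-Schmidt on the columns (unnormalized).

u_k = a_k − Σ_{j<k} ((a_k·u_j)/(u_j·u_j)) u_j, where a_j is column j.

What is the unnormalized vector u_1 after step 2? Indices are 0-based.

Step 1: u_0 = a_0 = (1, 2, 0).
Step 2: u_1 = a_1 − (-4/5)·u_0 = (4/5, -2/5, 3).

u_1 = (4/5, -2/5, 3)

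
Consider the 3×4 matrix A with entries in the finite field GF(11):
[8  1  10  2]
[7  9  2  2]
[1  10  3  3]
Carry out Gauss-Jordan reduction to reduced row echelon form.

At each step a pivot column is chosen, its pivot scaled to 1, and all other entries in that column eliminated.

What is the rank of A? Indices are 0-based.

[1] R0 /= 8  ⇒  (1, 7, 4, 3)
     R1 -= 7·R0  ⇒  (0, 4, 7, 3)
     R2 -= 1·R0  ⇒  (0, 3, 10, 0)
[2] R1 /= 4  ⇒  (0, 1, 10, 9)
     R0 -= 7·R1  ⇒  (1, 0, 0, 6)
     R2 -= 3·R1  ⇒  (0, 0, 2, 6)
[3] R2 /= 2  ⇒  (0, 0, 1, 3)
     R1 -= 10·R2  ⇒  (0, 1, 0, 1)

rank = 3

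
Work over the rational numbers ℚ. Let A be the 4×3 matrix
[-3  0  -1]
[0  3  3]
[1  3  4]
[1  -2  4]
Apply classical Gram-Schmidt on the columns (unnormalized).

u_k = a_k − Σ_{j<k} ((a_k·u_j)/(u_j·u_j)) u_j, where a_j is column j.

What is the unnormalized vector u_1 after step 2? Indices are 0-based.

u_1 = (3/11, 3, 32/11, -23/11)

Step 1: u_0 = a_0 = (-3, 0, 1, 1).
Step 2: u_1 = a_1 − (1/11)·u_0 = (3/11, 3, 32/11, -23/11).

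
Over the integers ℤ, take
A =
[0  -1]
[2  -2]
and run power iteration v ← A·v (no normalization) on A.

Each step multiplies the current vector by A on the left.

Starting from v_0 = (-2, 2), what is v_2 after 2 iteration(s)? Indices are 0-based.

v_0 = (-2, 2).
v_1 = A·v_0 = (-2, -8).
v_2 = A·v_1 = (8, 12).

v_2 = (8, 12)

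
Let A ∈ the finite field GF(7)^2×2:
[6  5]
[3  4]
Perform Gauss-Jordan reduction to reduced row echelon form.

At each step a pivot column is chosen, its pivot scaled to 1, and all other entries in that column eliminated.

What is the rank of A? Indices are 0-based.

rank = 2

pivot(0,0)=6: scale R0 → (1, 2)
  clear (1,0): R1 −= (3)R0 → (0, 5)
pivot(1,1)=5: scale R1 → (0, 1)
  clear (0,1): R0 −= (2)R1 → (1, 0)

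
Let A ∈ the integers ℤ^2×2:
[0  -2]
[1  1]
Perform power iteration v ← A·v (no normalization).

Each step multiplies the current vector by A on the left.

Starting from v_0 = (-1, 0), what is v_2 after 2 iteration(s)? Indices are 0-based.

v_2 = (2, -1)

v_0 = (-1, 0).
v_1 = A·v_0 = (0, -1).
v_2 = A·v_1 = (2, -1).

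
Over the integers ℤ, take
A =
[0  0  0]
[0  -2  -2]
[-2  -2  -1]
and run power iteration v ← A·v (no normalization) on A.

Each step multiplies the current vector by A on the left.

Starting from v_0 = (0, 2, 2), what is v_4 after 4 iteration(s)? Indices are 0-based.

v_0 = (0, 2, 2).
v_1 = A·v_0 = (0, -8, -6).
v_2 = A·v_1 = (0, 28, 22).
v_3 = A·v_2 = (0, -100, -78).
v_4 = A·v_3 = (0, 356, 278).

v_4 = (0, 356, 278)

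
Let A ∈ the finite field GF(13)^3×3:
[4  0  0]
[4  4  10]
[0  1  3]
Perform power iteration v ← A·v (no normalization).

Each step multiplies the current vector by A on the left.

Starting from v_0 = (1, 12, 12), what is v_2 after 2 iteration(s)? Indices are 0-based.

v_0 = (1, 12, 12).
v_1 = A·v_0 = (4, 3, 9).
v_2 = A·v_1 = (3, 1, 4).

v_2 = (3, 1, 4)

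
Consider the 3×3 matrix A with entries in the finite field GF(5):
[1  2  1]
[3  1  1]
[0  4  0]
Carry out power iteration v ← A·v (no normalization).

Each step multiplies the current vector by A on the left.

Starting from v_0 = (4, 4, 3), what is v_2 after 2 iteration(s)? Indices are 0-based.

v_0 = (4, 4, 3).
v_1 = A·v_0 = (0, 4, 1).
v_2 = A·v_1 = (4, 0, 1).

v_2 = (4, 0, 1)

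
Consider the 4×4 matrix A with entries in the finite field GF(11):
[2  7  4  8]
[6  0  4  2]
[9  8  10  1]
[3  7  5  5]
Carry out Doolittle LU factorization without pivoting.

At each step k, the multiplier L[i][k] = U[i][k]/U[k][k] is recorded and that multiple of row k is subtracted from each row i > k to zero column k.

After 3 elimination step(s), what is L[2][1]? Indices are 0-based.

[col 0] pivot 2
  R1 -= 3*R0 → (0, 1, 3, 0)  (L[1][0] := 3)
  R2 -= 10*R0 → (0, 4, 3, 9)  (L[2][0] := 10)
  R3 -= 7*R0 → (0, 2, 10, 4)  (L[3][0] := 7)
[col 1] pivot 1
  R2 -= 4*R1 → (0, 0, 2, 9)  (L[2][1] := 4)
  R3 -= 2*R1 → (0, 0, 4, 4)  (L[3][1] := 2)
[col 2] pivot 2
  R3 -= 2*R2 → (0, 0, 0, 8)  (L[3][2] := 2)

L[2][1] = 4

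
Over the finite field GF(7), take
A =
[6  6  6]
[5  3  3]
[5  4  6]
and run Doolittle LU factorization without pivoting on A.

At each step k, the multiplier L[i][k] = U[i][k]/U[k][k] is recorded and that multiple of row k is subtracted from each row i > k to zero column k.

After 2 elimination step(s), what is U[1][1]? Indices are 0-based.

U[1][1] = 5

Step 1: pivot at (0,0) is 6.
  row1 ← row1 − (2)·row0  ⇒  L[1][0]=2, U row1=(0, 5, 5)
  row2 ← row2 − (2)·row0  ⇒  L[2][0]=2, U row2=(0, 6, 1)
Step 2: pivot at (1,1) is 5.
  row2 ← row2 − (4)·row1  ⇒  L[2][1]=4, U row2=(0, 0, 2)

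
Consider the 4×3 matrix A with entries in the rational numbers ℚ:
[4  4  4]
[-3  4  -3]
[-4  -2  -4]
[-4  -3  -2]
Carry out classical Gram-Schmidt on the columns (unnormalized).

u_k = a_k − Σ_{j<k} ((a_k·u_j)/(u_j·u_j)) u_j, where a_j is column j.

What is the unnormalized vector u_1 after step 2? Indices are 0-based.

Step 1: u_0 = a_0 = (4, -3, -4, -4).
Step 2: u_1 = a_1 − (8/19)·u_0 = (44/19, 100/19, -6/19, -25/19).

u_1 = (44/19, 100/19, -6/19, -25/19)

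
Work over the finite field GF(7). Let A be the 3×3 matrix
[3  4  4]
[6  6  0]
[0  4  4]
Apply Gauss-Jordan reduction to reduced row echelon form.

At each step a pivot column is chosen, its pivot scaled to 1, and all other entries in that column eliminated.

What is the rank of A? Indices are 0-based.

pivot(0,0)=3: scale R0 → (1, 6, 6)
  clear (1,0): R1 −= (6)R0 → (0, 5, 6)
pivot(1,1)=5: scale R1 → (0, 1, 4)
  clear (0,1): R0 −= (6)R1 → (1, 0, 3)
  clear (2,1): R2 −= (4)R1 → (0, 0, 2)
pivot(2,2)=2: scale R2 → (0, 0, 1)
  clear (0,2): R0 −= (3)R2 → (1, 0, 0)
  clear (1,2): R1 −= (4)R2 → (0, 1, 0)

rank = 3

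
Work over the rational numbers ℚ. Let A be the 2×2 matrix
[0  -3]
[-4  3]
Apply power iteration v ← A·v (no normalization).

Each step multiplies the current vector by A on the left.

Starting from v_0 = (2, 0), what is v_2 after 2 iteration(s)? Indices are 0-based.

v_0 = (2, 0).
v_1 = A·v_0 = (0, -8).
v_2 = A·v_1 = (24, -24).

v_2 = (24, -24)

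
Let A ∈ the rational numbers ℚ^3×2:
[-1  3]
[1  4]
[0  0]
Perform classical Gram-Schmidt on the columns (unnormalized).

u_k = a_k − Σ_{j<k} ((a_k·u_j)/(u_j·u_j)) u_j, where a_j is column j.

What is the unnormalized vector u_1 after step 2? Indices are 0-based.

Step 1: u_0 = a_0 = (-1, 1, 0).
Step 2: u_1 = a_1 − (1/2)·u_0 = (7/2, 7/2, 0).

u_1 = (7/2, 7/2, 0)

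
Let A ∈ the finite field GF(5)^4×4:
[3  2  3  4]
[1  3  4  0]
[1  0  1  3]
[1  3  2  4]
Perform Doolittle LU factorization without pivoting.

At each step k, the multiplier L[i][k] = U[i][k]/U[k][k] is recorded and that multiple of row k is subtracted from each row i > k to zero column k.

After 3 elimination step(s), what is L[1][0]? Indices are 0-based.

L[1][0] = 2

[col 0] pivot 3
  R1 -= 2*R0 → (0, 4, 3, 2)  (L[1][0] := 2)
  R2 -= 2*R0 → (0, 1, 0, 0)  (L[2][0] := 2)
  R3 -= 2*R0 → (0, 4, 1, 1)  (L[3][0] := 2)
[col 1] pivot 4
  R2 -= 4*R1 → (0, 0, 3, 2)  (L[2][1] := 4)
  R3 -= 1*R1 → (0, 0, 3, 4)  (L[3][1] := 1)
[col 2] pivot 3
  R3 -= 1*R2 → (0, 0, 0, 2)  (L[3][2] := 1)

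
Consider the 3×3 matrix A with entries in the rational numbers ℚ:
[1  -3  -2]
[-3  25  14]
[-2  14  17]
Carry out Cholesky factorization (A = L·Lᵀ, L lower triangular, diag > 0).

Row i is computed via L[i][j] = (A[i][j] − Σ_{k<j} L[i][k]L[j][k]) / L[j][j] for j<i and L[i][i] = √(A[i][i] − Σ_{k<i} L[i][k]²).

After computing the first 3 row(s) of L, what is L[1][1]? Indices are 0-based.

L[1][1] = 4

Step 1: L[0][0] = √(1) = 1.
  L[1][0] = (-3) / L[0][0] = -3.
Step 2: L[1][1] = √(16) = 4.
  L[2][0] = (-2) / L[0][0] = -2.
  L[2][1] = (8) / L[1][1] = 2.
Step 3: L[2][2] = √(9) = 3.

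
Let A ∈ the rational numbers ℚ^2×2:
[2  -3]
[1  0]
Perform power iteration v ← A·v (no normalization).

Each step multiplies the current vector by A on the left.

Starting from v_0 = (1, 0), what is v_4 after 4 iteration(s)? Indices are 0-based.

v_0 = (1, 0).
v_1 = A·v_0 = (2, 1).
v_2 = A·v_1 = (1, 2).
v_3 = A·v_2 = (-4, 1).
v_4 = A·v_3 = (-11, -4).

v_4 = (-11, -4)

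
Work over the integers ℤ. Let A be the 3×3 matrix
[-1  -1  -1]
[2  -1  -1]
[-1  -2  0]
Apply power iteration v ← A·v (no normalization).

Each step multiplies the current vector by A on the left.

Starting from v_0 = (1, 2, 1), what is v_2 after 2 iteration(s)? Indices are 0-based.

v_0 = (1, 2, 1).
v_1 = A·v_0 = (-4, -1, -5).
v_2 = A·v_1 = (10, -2, 6).

v_2 = (10, -2, 6)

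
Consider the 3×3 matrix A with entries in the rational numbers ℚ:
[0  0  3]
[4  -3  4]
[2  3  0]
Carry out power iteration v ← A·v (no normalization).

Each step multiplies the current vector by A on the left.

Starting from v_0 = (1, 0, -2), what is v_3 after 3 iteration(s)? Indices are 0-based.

v_3 = (-72, -60, 0)

v_0 = (1, 0, -2).
v_1 = A·v_0 = (-6, -4, 2).
v_2 = A·v_1 = (6, -4, -24).
v_3 = A·v_2 = (-72, -60, 0).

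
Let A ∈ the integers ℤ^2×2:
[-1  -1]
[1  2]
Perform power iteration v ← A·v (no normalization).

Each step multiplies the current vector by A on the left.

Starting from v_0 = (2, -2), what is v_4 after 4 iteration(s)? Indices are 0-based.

v_0 = (2, -2).
v_1 = A·v_0 = (0, -2).
v_2 = A·v_1 = (2, -4).
v_3 = A·v_2 = (2, -6).
v_4 = A·v_3 = (4, -10).

v_4 = (4, -10)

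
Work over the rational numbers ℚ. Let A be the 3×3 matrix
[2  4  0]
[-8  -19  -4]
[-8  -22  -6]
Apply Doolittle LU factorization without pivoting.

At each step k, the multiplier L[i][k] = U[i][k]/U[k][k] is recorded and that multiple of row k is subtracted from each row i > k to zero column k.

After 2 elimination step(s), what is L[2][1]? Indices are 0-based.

L[2][1] = 2

[col 0] pivot 2
  R1 -= -4*R0 → (0, -3, -4)  (L[1][0] := -4)
  R2 -= -4*R0 → (0, -6, -6)  (L[2][0] := -4)
[col 1] pivot -3
  R2 -= 2*R1 → (0, 0, 2)  (L[2][1] := 2)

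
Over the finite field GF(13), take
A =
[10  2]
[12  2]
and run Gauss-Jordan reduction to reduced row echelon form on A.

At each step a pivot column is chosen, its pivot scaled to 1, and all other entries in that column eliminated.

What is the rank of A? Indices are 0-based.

pivot(0,0)=10: scale R0 → (1, 8)
  clear (1,0): R1 −= (12)R0 → (0, 10)
pivot(1,1)=10: scale R1 → (0, 1)
  clear (0,1): R0 −= (8)R1 → (1, 0)

rank = 2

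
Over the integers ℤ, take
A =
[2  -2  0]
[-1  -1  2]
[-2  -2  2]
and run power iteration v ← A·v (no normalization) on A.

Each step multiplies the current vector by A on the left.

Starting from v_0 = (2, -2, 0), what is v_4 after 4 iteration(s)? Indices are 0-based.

v_4 = (176, -104, -112)

v_0 = (2, -2, 0).
v_1 = A·v_0 = (8, 0, 0).
v_2 = A·v_1 = (16, -8, -16).
v_3 = A·v_2 = (48, -40, -48).
v_4 = A·v_3 = (176, -104, -112).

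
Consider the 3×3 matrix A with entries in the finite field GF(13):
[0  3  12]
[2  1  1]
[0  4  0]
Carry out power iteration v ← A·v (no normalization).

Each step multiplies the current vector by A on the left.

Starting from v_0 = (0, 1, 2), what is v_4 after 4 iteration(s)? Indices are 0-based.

v_0 = (0, 1, 2).
v_1 = A·v_0 = (1, 3, 4).
v_2 = A·v_1 = (5, 9, 12).
v_3 = A·v_2 = (2, 5, 10).
v_4 = A·v_3 = (5, 6, 7).

v_4 = (5, 6, 7)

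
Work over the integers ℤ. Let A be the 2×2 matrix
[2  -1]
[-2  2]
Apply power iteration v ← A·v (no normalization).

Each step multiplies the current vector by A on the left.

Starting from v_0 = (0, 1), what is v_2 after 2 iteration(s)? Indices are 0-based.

v_2 = (-4, 6)

v_0 = (0, 1).
v_1 = A·v_0 = (-1, 2).
v_2 = A·v_1 = (-4, 6).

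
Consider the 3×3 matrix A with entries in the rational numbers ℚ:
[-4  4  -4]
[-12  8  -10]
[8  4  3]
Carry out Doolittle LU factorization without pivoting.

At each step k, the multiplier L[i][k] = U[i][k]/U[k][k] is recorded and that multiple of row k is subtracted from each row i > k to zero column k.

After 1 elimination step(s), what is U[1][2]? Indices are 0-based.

k=0: U[0][0]=-4
  eliminate (1,0): mult=3, new row 1: (0, -4, 2); set L[1][0]=3
  eliminate (2,0): mult=-2, new row 2: (0, 12, -5); set L[2][0]=-2

U[1][2] = 2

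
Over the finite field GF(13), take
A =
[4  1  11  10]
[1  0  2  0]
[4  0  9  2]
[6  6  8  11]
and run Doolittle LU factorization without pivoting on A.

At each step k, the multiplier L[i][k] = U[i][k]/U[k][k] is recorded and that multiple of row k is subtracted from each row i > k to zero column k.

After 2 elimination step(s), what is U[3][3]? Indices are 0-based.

k=0: U[0][0]=4
  eliminate (1,0): mult=10, new row 1: (0, 3, 9, 4); set L[1][0]=10
  eliminate (2,0): mult=1, new row 2: (0, 12, 11, 5); set L[2][0]=1
  eliminate (3,0): mult=8, new row 3: (0, 11, 11, 9); set L[3][0]=8
k=1: U[1][1]=3
  eliminate (2,1): mult=4, new row 2: (0, 0, 1, 2); set L[2][1]=4
  eliminate (3,1): mult=8, new row 3: (0, 0, 4, 3); set L[3][1]=8

U[3][3] = 3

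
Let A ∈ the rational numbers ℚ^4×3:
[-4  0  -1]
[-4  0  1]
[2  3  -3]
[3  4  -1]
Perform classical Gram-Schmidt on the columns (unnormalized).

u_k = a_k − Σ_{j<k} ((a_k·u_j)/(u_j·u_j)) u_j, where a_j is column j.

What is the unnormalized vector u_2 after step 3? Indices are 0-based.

Step 1: u_0 = a_0 = (-4, -4, 2, 3).
Step 2: u_1 = a_1 − (2/5)·u_0 = (8/5, 8/5, 11/5, 14/5).
Step 3: u_2 = a_2 − (-1/5)·u_0 − (-47/89)·u_1 = (-85/89, 93/89, -128/89, 96/89).

u_2 = (-85/89, 93/89, -128/89, 96/89)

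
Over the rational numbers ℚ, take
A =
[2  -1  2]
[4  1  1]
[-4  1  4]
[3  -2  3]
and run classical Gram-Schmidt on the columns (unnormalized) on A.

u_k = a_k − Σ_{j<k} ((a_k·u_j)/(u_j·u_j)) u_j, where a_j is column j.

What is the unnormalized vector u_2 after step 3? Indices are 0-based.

u_2 = (409/251, 446/251, 1063/251, 550/251)

Step 1: u_0 = a_0 = (2, 4, -4, 3).
Step 2: u_1 = a_1 − (-8/45)·u_0 = (-29/45, 77/45, 13/45, -22/15).
Step 3: u_2 = a_2 − (1/45)·u_0 − (-127/251)·u_1 = (409/251, 446/251, 1063/251, 550/251).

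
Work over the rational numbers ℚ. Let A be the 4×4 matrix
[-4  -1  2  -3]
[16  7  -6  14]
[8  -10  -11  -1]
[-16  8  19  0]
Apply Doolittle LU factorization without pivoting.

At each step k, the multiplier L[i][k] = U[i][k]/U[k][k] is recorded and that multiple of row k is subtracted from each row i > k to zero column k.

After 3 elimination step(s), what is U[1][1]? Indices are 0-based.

U[1][1] = 3

k=0: U[0][0]=-4
  eliminate (1,0): mult=-4, new row 1: (0, 3, 2, 2); set L[1][0]=-4
  eliminate (2,0): mult=-2, new row 2: (0, -12, -7, -7); set L[2][0]=-2
  eliminate (3,0): mult=4, new row 3: (0, 12, 11, 12); set L[3][0]=4
k=1: U[1][1]=3
  eliminate (2,1): mult=-4, new row 2: (0, 0, 1, 1); set L[2][1]=-4
  eliminate (3,1): mult=4, new row 3: (0, 0, 3, 4); set L[3][1]=4
k=2: U[2][2]=1
  eliminate (3,2): mult=3, new row 3: (0, 0, 0, 1); set L[3][2]=3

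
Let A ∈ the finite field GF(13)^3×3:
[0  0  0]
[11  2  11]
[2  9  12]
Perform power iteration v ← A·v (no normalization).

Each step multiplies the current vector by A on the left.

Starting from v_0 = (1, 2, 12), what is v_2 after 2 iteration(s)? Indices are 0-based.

v_2 = (0, 5, 2)

v_0 = (1, 2, 12).
v_1 = A·v_0 = (0, 4, 8).
v_2 = A·v_1 = (0, 5, 2).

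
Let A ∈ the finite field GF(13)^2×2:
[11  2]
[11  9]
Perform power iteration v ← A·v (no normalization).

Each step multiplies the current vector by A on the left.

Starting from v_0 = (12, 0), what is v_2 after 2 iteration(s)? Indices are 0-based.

v_0 = (12, 0).
v_1 = A·v_0 = (2, 2).
v_2 = A·v_1 = (0, 1).

v_2 = (0, 1)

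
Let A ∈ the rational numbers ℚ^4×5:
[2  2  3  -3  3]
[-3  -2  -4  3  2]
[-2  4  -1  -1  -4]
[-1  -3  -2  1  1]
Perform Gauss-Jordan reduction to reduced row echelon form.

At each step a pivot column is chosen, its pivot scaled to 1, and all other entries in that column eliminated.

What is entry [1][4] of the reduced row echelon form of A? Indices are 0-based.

step 1: normalize row 0 (÷2) = (1, 1, 3/2, -3/2, 3/2)
  row 1: subtract -3×row0 = (0, 1, 1/2, -3/2, 13/2)
  row 2: subtract -2×row0 = (0, 6, 2, -4, -1)
  row 3: subtract -1×row0 = (0, -2, -1/2, -1/2, 5/2)
step 2: normalize row 1 (÷1) = (0, 1, 1/2, -3/2, 13/2)
  row 0: subtract 1×row1 = (1, 0, 1, 0, -5)
  row 2: subtract 6×row1 = (0, 0, -1, 5, -40)
  row 3: subtract -2×row1 = (0, 0, 1/2, -7/2, 31/2)
step 3: normalize row 2 (÷-1) = (0, 0, 1, -5, 40)
  row 0: subtract 1×row2 = (1, 0, 0, 5, -45)
  row 1: subtract 1/2×row2 = (0, 1, 0, 1, -27/2)
  row 3: subtract 1/2×row2 = (0, 0, 0, -1, -9/2)
step 4: normalize row 3 (÷-1) = (0, 0, 0, 1, 9/2)
  row 0: subtract 5×row3 = (1, 0, 0, 0, -135/2)
  row 1: subtract 1×row3 = (0, 1, 0, 0, -18)
  row 2: subtract -5×row3 = (0, 0, 1, 0, 125/2)

M[1][4] = -18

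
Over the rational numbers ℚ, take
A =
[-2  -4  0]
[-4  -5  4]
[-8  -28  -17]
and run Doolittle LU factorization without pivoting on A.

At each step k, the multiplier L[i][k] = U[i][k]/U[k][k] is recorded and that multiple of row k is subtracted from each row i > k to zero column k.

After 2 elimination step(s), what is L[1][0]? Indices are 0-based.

L[1][0] = 2

k=0: U[0][0]=-2
  eliminate (1,0): mult=2, new row 1: (0, 3, 4); set L[1][0]=2
  eliminate (2,0): mult=4, new row 2: (0, -12, -17); set L[2][0]=4
k=1: U[1][1]=3
  eliminate (2,1): mult=-4, new row 2: (0, 0, -1); set L[2][1]=-4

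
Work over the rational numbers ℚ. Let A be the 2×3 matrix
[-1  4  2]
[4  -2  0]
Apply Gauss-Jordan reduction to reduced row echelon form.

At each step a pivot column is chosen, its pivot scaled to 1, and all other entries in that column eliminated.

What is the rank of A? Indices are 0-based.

rank = 2

[1] R0 /= -1  ⇒  (1, -4, -2)
     R1 -= 4·R0  ⇒  (0, 14, 8)
[2] R1 /= 14  ⇒  (0, 1, 4/7)
     R0 -= -4·R1  ⇒  (1, 0, 2/7)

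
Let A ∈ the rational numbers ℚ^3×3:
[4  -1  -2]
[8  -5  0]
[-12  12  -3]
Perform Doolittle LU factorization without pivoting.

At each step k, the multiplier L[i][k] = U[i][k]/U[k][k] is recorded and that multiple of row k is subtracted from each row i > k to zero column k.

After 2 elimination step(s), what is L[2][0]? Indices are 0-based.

L[2][0] = -3

[col 0] pivot 4
  R1 -= 2*R0 → (0, -3, 4)  (L[1][0] := 2)
  R2 -= -3*R0 → (0, 9, -9)  (L[2][0] := -3)
[col 1] pivot -3
  R2 -= -3*R1 → (0, 0, 3)  (L[2][1] := -3)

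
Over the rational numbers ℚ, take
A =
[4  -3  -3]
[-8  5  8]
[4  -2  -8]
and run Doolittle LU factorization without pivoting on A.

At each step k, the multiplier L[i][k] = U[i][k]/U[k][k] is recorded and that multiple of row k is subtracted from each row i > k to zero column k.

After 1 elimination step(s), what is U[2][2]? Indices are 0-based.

[col 0] pivot 4
  R1 -= -2*R0 → (0, -1, 2)  (L[1][0] := -2)
  R2 -= 1*R0 → (0, 1, -5)  (L[2][0] := 1)

U[2][2] = -5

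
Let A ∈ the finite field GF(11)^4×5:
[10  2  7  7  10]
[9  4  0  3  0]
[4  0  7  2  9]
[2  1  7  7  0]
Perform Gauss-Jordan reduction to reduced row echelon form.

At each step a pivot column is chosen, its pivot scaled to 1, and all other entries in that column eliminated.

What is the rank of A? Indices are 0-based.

rank = 4

pivot(0,0)=10: scale R0 → (1, 9, 4, 4, 1)
  clear (1,0): R1 −= (9)R0 → (0, 0, 8, 0, 2)
  clear (2,0): R2 −= (4)R0 → (0, 8, 2, 8, 5)
  clear (3,0): R3 −= (2)R0 → (0, 5, 10, 10, 9)
pivot(1,1): swap R1↔R2
pivot(1,1)=8: scale R1 → (0, 1, 3, 1, 2)
  clear (0,1): R0 −= (9)R1 → (1, 0, 10, 6, 5)
  clear (3,1): R3 −= (5)R1 → (0, 0, 6, 5, 10)
pivot(2,2)=8: scale R2 → (0, 0, 1, 0, 3)
  clear (0,2): R0 −= (10)R2 → (1, 0, 0, 6, 8)
  clear (1,2): R1 −= (3)R2 → (0, 1, 0, 1, 4)
  clear (3,2): R3 −= (6)R2 → (0, 0, 0, 5, 3)
pivot(3,3)=5: scale R3 → (0, 0, 0, 1, 5)
  clear (0,3): R0 −= (6)R3 → (1, 0, 0, 0, 0)
  clear (1,3): R1 −= (1)R3 → (0, 1, 0, 0, 10)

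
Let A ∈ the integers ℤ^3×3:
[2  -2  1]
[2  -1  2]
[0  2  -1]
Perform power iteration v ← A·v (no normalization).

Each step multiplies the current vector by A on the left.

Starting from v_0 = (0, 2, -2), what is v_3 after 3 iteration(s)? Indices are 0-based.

v_3 = (-18, -30, 30)

v_0 = (0, 2, -2).
v_1 = A·v_0 = (-6, -6, 6).
v_2 = A·v_1 = (6, 6, -18).
v_3 = A·v_2 = (-18, -30, 30).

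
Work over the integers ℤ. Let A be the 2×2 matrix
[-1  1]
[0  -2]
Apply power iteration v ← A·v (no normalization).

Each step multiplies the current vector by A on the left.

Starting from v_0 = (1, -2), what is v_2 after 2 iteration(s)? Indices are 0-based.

v_0 = (1, -2).
v_1 = A·v_0 = (-3, 4).
v_2 = A·v_1 = (7, -8).

v_2 = (7, -8)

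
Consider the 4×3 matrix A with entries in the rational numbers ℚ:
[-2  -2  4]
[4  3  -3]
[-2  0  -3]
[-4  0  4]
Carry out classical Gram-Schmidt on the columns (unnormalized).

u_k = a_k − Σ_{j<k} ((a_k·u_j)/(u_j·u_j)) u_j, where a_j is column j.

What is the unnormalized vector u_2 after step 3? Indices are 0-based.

Step 1: u_0 = a_0 = (-2, 4, -2, -4).
Step 2: u_1 = a_1 − (2/5)·u_0 = (-6/5, 7/5, 4/5, 8/5).
Step 3: u_2 = a_2 − (-3/4)·u_0 − (-25/33)·u_1 = (35/22, 35/33, -257/66, 73/33).

u_2 = (35/22, 35/33, -257/66, 73/33)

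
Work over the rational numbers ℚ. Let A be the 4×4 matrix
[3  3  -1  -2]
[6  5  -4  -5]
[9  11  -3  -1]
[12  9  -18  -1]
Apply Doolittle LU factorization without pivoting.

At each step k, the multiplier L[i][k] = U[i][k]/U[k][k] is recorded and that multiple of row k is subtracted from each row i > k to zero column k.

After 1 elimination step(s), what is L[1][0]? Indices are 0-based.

L[1][0] = 2

Step 1: pivot at (0,0) is 3.
  row1 ← row1 − (2)·row0  ⇒  L[1][0]=2, U row1=(0, -1, -2, -1)
  row2 ← row2 − (3)·row0  ⇒  L[2][0]=3, U row2=(0, 2, 0, 5)
  row3 ← row3 − (4)·row0  ⇒  L[3][0]=4, U row3=(0, -3, -14, 7)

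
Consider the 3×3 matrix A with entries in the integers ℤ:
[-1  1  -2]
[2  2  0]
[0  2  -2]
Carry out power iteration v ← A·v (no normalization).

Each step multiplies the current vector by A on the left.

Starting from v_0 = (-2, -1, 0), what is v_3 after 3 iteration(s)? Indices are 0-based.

v_0 = (-2, -1, 0).
v_1 = A·v_0 = (1, -6, -2).
v_2 = A·v_1 = (-3, -10, -8).
v_3 = A·v_2 = (9, -26, -4).

v_3 = (9, -26, -4)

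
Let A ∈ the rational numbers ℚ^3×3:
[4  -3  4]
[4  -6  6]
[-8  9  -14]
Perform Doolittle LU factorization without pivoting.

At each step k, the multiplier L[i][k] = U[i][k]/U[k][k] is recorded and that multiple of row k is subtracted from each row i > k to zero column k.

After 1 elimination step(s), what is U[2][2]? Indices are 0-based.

U[2][2] = -6

k=0: U[0][0]=4
  eliminate (1,0): mult=1, new row 1: (0, -3, 2); set L[1][0]=1
  eliminate (2,0): mult=-2, new row 2: (0, 3, -6); set L[2][0]=-2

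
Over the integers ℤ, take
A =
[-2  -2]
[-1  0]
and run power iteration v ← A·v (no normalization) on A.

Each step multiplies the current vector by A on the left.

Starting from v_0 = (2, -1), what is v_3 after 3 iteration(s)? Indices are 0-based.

v_3 = (-20, -8)

v_0 = (2, -1).
v_1 = A·v_0 = (-2, -2).
v_2 = A·v_1 = (8, 2).
v_3 = A·v_2 = (-20, -8).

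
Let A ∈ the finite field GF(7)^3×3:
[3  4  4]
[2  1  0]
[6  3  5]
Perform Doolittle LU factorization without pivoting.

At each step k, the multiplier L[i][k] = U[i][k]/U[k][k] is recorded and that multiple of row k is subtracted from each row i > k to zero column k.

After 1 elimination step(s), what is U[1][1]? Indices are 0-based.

U[1][1] = 3

k=0: U[0][0]=3
  eliminate (1,0): mult=3, new row 1: (0, 3, 2); set L[1][0]=3
  eliminate (2,0): mult=2, new row 2: (0, 2, 4); set L[2][0]=2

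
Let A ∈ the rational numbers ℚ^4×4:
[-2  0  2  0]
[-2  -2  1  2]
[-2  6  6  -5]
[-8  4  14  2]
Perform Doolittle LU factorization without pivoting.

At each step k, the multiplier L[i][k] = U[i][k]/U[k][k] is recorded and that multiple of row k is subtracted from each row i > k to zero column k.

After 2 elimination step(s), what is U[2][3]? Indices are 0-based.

U[2][3] = 1

k=0: U[0][0]=-2
  eliminate (1,0): mult=1, new row 1: (0, -2, -1, 2); set L[1][0]=1
  eliminate (2,0): mult=1, new row 2: (0, 6, 4, -5); set L[2][0]=1
  eliminate (3,0): mult=4, new row 3: (0, 4, 6, 2); set L[3][0]=4
k=1: U[1][1]=-2
  eliminate (2,1): mult=-3, new row 2: (0, 0, 1, 1); set L[2][1]=-3
  eliminate (3,1): mult=-2, new row 3: (0, 0, 4, 6); set L[3][1]=-2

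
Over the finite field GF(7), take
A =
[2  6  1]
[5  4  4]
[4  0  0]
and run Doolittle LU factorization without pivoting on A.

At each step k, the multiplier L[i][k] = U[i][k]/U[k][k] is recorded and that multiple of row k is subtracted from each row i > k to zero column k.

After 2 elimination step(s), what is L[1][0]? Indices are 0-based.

[col 0] pivot 2
  R1 -= 6*R0 → (0, 3, 5)  (L[1][0] := 6)
  R2 -= 2*R0 → (0, 2, 5)  (L[2][0] := 2)
[col 1] pivot 3
  R2 -= 3*R1 → (0, 0, 4)  (L[2][1] := 3)

L[1][0] = 6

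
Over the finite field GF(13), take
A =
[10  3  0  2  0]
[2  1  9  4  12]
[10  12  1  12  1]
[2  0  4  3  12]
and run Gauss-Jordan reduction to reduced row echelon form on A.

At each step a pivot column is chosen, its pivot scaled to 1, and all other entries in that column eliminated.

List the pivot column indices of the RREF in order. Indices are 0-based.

pivot columns: 0, 1, 2, 3

pivot(0,0)=10: scale R0 → (1, 12, 0, 8, 0)
  clear (1,0): R1 −= (2)R0 → (0, 3, 9, 1, 12)
  clear (2,0): R2 −= (10)R0 → (0, 9, 1, 10, 1)
  clear (3,0): R3 −= (2)R0 → (0, 2, 4, 0, 12)
pivot(1,1)=3: scale R1 → (0, 1, 3, 9, 4)
  clear (0,1): R0 −= (12)R1 → (1, 0, 3, 4, 4)
  clear (2,1): R2 −= (9)R1 → (0, 0, 0, 7, 4)
  clear (3,1): R3 −= (2)R1 → (0, 0, 11, 8, 4)
pivot(2,2): swap R2↔R3
pivot(2,2)=11: scale R2 → (0, 0, 1, 9, 11)
  clear (0,2): R0 −= (3)R2 → (1, 0, 0, 3, 10)
  clear (1,2): R1 −= (3)R2 → (0, 1, 0, 8, 10)
pivot(3,3)=7: scale R3 → (0, 0, 0, 1, 8)
  clear (0,3): R0 −= (3)R3 → (1, 0, 0, 0, 12)
  clear (1,3): R1 −= (8)R3 → (0, 1, 0, 0, 11)
  clear (2,3): R2 −= (9)R3 → (0, 0, 1, 0, 4)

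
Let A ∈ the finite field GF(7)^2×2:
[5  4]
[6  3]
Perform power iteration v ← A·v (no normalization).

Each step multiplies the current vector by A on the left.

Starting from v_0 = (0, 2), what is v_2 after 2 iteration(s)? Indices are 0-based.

v_0 = (0, 2).
v_1 = A·v_0 = (1, 6).
v_2 = A·v_1 = (1, 3).

v_2 = (1, 3)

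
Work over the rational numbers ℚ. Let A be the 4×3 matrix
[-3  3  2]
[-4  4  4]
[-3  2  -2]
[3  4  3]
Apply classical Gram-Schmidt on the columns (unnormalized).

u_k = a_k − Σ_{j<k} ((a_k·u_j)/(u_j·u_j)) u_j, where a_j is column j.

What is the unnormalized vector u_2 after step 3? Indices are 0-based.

u_2 = (221/787, 1344/787, -4697/1574, -671/1574)

Step 1: u_0 = a_0 = (-3, -4, -3, 3).
Step 2: u_1 = a_1 − (-19/43)·u_0 = (72/43, 96/43, 29/43, 229/43).
Step 3: u_2 = a_2 − (-7/43)·u_0 − (1157/1574)·u_1 = (221/787, 1344/787, -4697/1574, -671/1574).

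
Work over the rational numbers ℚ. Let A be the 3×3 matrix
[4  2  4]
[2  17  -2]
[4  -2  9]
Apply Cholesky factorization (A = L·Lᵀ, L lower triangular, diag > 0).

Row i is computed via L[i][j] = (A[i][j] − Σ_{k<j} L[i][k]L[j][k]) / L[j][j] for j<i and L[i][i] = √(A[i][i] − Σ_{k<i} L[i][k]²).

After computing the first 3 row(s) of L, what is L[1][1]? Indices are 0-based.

Step 1: L[0][0] = √(4) = 2.
  L[1][0] = (2) / L[0][0] = 1.
Step 2: L[1][1] = √(16) = 4.
  L[2][0] = (4) / L[0][0] = 2.
  L[2][1] = (-4) / L[1][1] = -1.
Step 3: L[2][2] = √(4) = 2.

L[1][1] = 4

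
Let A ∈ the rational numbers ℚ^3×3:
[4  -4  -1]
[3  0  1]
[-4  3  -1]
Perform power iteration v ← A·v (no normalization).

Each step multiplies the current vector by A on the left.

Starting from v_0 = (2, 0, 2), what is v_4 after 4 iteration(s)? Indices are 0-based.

v_0 = (2, 0, 2).
v_1 = A·v_0 = (6, 8, -10).
v_2 = A·v_1 = (2, 8, 10).
v_3 = A·v_2 = (-34, 16, 6).
v_4 = A·v_3 = (-206, -96, 178).

v_4 = (-206, -96, 178)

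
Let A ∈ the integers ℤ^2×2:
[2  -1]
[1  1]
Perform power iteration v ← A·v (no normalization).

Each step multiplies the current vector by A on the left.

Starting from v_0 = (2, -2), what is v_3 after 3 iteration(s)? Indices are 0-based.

v_0 = (2, -2).
v_1 = A·v_0 = (6, 0).
v_2 = A·v_1 = (12, 6).
v_3 = A·v_2 = (18, 18).

v_3 = (18, 18)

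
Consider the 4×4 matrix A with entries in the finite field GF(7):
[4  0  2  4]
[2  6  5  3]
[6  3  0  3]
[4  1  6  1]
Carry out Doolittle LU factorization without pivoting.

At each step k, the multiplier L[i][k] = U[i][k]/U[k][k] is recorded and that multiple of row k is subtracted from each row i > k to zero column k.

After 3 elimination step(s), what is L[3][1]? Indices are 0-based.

k=0: U[0][0]=4
  eliminate (1,0): mult=4, new row 1: (0, 6, 4, 1); set L[1][0]=4
  eliminate (2,0): mult=5, new row 2: (0, 3, 4, 4); set L[2][0]=5
  eliminate (3,0): mult=1, new row 3: (0, 1, 4, 4); set L[3][0]=1
k=1: U[1][1]=6
  eliminate (2,1): mult=4, new row 2: (0, 0, 2, 0); set L[2][1]=4
  eliminate (3,1): mult=6, new row 3: (0, 0, 1, 5); set L[3][1]=6
k=2: U[2][2]=2
  eliminate (3,2): mult=4, new row 3: (0, 0, 0, 5); set L[3][2]=4

L[3][1] = 6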